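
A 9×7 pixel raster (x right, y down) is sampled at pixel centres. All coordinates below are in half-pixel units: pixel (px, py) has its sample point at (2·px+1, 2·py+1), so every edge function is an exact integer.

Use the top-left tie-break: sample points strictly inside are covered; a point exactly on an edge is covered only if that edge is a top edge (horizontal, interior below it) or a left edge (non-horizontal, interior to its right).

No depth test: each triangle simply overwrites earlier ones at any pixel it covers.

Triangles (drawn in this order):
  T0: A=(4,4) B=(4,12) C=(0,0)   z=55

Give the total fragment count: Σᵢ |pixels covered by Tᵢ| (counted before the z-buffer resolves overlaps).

T0:
  2·area = 32
  edge (4, 4)→(4, 12): d=(0,8) right/bottom  bias=-1
  edge (4, 12)→(0, 0): d=(-4,-12) top-left  bias=+0
  edge (0, 0)→(4, 4): d=(4,4) right/bottom  bias=-1
    (0,0)@(1, 1): e=[24,8,0] → ·  [on edge]
    (0,1)@(1, 3): e=[24,0,8] → █  [on edge]
    (1,1)@(3, 3): e=[8,24,0] → ·  [on edge]
    (0,2)@(1, 5): e=[24,-8,16] → ·
    (1,2)@(3, 5): e=[8,16,8] → █
    (2,2)@(5, 5): e=[-8,40,0] → ·  [on edge]
    (1,3)@(3, 7): e=[8,8,16] → █
    (2,3)@(5, 7): e=[-8,32,8] → ·
    (3,3)@(7, 7): e=[-24,56,0] → ·  [on edge]
    (1,4)@(3, 9): e=[8,0,24] → █  [on edge]
    (2,4)@(5, 9): e=[-8,24,16] → ·
    (4,4)@(9, 9): e=[-40,72,0] → ·  [on edge]
    (5,5)@(11, 11): e=[-56,88,0] → ·  [on edge]
    (6,6)@(13, 13): e=[-72,104,0] → ·  [on edge]
  covered (4 px):
    · · · · · · · · ·
    █ · · · · · · · ·
    · █ · · · · · · ·
    · █ · · · · · · ·
    · █ · · · · · · ·
    · · · · · · · · ·
    · · · · · · · · ·

Answer: 4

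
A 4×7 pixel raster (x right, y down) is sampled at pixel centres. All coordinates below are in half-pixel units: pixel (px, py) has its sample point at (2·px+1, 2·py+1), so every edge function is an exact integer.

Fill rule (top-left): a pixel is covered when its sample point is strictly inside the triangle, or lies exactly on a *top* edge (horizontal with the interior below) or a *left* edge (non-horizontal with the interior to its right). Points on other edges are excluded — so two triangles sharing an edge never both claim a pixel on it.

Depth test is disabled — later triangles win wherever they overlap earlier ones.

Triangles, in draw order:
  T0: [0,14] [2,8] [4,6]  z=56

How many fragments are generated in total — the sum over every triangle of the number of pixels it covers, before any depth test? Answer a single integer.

T0:
  2·area = 8
  edge (0, 14)→(2, 8): d=(2,-6) top-left  bias=+0
  edge (2, 8)→(4, 6): d=(2,-2) top-left  bias=+0
  edge (4, 6)→(0, 14): d=(-4,8) right/bottom  bias=-1
    (3,1)@(7, 3): e=[20,0,-12] → ·  [on edge]
    (1,2)@(3, 5): e=[0,-4,12] → ·  [on edge]
    (2,2)@(5, 5): e=[12,0,-4] → ·  [on edge]
    (1,3)@(3, 7): e=[4,0,4] → #  [on edge]
    (2,3)@(5, 7): e=[16,4,-12] → ·
    (0,4)@(1, 9): e=[-4,0,12] → ·  [on edge]
    (1,4)@(3, 9): e=[8,4,-4] → ·
    (0,5)@(1, 11): e=[0,4,4] → #  [on edge]
    (1,5)@(3, 11): e=[12,8,-12] → ·
    (0,6)@(1, 13): e=[4,8,-4] → ·
  covered (2 px):
    · · · ·
    · · · ·
    · · · ·
    · # · ·
    · · · ·
    # · · ·
    · · · ·

Result: 2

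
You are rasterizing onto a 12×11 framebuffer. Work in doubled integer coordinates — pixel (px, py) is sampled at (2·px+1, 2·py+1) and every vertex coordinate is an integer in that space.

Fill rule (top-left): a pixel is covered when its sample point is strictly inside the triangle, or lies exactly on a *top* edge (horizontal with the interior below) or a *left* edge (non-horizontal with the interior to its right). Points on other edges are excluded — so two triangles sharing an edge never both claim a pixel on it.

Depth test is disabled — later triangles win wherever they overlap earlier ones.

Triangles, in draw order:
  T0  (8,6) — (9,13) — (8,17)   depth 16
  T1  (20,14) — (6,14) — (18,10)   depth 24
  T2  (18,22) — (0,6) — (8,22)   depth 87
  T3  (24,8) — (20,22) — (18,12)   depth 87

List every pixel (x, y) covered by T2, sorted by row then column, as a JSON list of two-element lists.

T0:
  2·area = 11
  edge (8, 6)→(9, 13): d=(1,7) right/bottom  bias=-1
  edge (9, 13)→(8, 17): d=(-1,4) right/bottom  bias=-1
  edge (8, 17)→(8, 6): d=(0,-11) top-left  bias=+0
    (5,2)@(11, 5): e=[-22,0,33] → ·  [on edge]
    (4,6)@(9, 13): e=[0,0,11] → ·  [on edge]
    (3,10)@(7, 21): e=[22,0,-11] → ·  [on edge]
  covered (0 px):
    · · · · · · · · · · · ·
    · · · · · · · · · · · ·
    · · · · · · · · · · · ·
    · · · · · · · · · · · ·
    · · · · · · · · · · · ·
    · · · · · · · · · · · ·
    · · · · · · · · · · · ·
    · · · · · · · · · · · ·
    · · · · · · · · · · · ·
    · · · · · · · · · · · ·
    · · · · · · · · · · · ·
T1:
  2·area = 56
  edge (20, 14)→(6, 14): d=(-14,0) right/bottom  bias=-1
  edge (6, 14)→(18, 10): d=(12,-4) top-left  bias=+0
  edge (18, 10)→(20, 14): d=(2,4) right/bottom  bias=-1
    (10,4)@(21, 9): e=[70,0,-14] → ·  [on edge]
    (7,5)@(15, 11): e=[42,0,14] → #  [on edge]
    (8,5)@(17, 11): e=[42,8,6] → #
    (9,5)@(19, 11): e=[42,16,-2] → ·
    (4,6)@(9, 13): e=[14,0,42] → #  [on edge]
    (5,6)@(11, 13): e=[14,8,34] → #
    (6,6)@(13, 13): e=[14,16,26] → #
    (9,6)@(19, 13): e=[14,40,2] → #
    (10,6)@(21, 13): e=[14,48,-6] → ·
    (1,7)@(3, 15): e=[-14,0,70] → ·  [on edge]
    (4,7)@(9, 15): e=[-14,24,46] → ·
    (5,7)@(11, 15): e=[-14,32,38] → ·
  covered (8 px):
    · · · · · · · · · · · ·
    · · · · · · · · · · · ·
    · · · · · · · · · · · ·
    · · · · · · · · · · · ·
    · · · · · · · · · · · ·
    · · · · · · · # # · · ·
    · · · · # # # # # # · ·
    · · · · · · · · · · · ·
    · · · · · · · · · · · ·
    · · · · · · · · · · · ·
    · · · · · · · · · · · ·
T2:
  2·area = 160  (B↔C swapped to make it positive)
  edge (18, 22)→(8, 22): d=(-10,0) right/bottom  bias=-1
  edge (8, 22)→(0, 6): d=(-8,-16) top-left  bias=+0
  edge (0, 6)→(18, 22): d=(18,16) right/bottom  bias=-1
    (0,3)@(1, 7): e=[150,8,2] → #
    (1,3)@(3, 7): e=[150,40,-30] → ·
    (0,4)@(1, 9): e=[130,-8,38] → ·
    (1,4)@(3, 9): e=[130,24,6] → #
    (2,4)@(5, 9): e=[130,56,-26] → ·
    (1,5)@(3, 11): e=[110,8,42] → #
    (2,5)@(5, 11): e=[110,40,10] → #
    (3,5)@(7, 11): e=[110,72,-22] → ·
    (1,6)@(3, 13): e=[90,-8,78] → ·
    (2,6)@(5, 13): e=[90,24,46] → #
    (3,6)@(7, 13): e=[90,56,14] → #
    (4,6)@(9, 13): e=[90,88,-18] → ·
  covered (20 px):
    · · · · · · · · · · · ·
    · · · · · · · · · · · ·
    · · · · · · · · · · · ·
    # · · · · · · · · · · ·
    · # · · · · · · · · · ·
    · # # · · · · · · · · ·
    · · # # · · · · · · · ·
    · · # # # · · · · · · ·
    · · · # # # · · · · · ·
    · · · # # # # · · · · ·
    · · · · # # # # · · · ·
T3:
  2·area = 68
  edge (24, 8)→(20, 22): d=(-4,14) right/bottom  bias=-1
  edge (20, 22)→(18, 12): d=(-2,-10) top-left  bias=+0
  edge (18, 12)→(24, 8): d=(6,-4) top-left  bias=+0
    (8,3)@(17, 7): e=[102,0,-34] → ·  [on edge]
    (11,4)@(23, 9): e=[10,56,2] → #
    (10,5)@(21, 11): e=[30,32,6] → #
    (9,6)@(19, 13): e=[50,8,10] → #
    (11,6)@(23, 13): e=[-6,48,26] → ·
    (9,7)@(19, 15): e=[42,4,22] → #
    (11,7)@(23, 15): e=[-14,44,38] → ·
    (9,8)@(19, 17): e=[34,0,34] → #  [on edge]
    (11,8)@(23, 17): e=[-22,40,50] → ·
    (9,9)@(19, 19): e=[26,-4,46] → ·
    (10,9)@(21, 19): e=[-2,16,54] → ·
  covered (9 px):
    · · · · · · · · · · · ·
    · · · · · · · · · · · ·
    · · · · · · · · · · · ·
    · · · · · · · · · · · ·
    · · · · · · · · · · · #
    · · · · · · · · · · # #
    · · · · · · · · · # # ·
    · · · · · · · · · # # ·
    · · · · · · · · · # # ·
    · · · · · · · · · · · ·
    · · · · · · · · · · · ·

Final: [[0,3],[1,4],[1,5],[2,5],[2,6],[3,6],[2,7],[3,7],[4,7],[3,8],[4,8],[5,8],[3,9],[4,9],[5,9],[6,9],[4,10],[5,10],[6,10],[7,10]]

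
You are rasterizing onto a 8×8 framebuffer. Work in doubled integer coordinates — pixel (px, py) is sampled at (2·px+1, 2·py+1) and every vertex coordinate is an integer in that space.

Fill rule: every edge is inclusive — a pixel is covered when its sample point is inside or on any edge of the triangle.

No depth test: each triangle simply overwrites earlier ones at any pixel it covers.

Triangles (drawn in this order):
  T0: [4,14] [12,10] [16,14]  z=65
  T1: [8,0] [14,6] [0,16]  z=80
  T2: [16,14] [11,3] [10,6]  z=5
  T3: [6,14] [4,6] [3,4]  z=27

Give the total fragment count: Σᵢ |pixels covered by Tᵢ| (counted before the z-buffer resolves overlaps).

T0:
  2·area = 48
  edge (4, 14)→(12, 10): d=(8,-4) inclusive
  edge (12, 10)→(16, 14): d=(4,4) inclusive
  edge (16, 14)→(4, 14): d=(-12,0) inclusive
    (1,0)@(3, 1): e=[-108,0,156] → ·  [on edge]
    (2,1)@(5, 3): e=[-84,0,132] → ·  [on edge]
    (3,2)@(7, 5): e=[-60,0,108] → ·  [on edge]
    (4,3)@(9, 7): e=[-36,0,84] → ·  [on edge]
    (5,4)@(11, 9): e=[-12,0,60] → ·  [on edge]
    (5,5)@(11, 11): e=[4,8,36] → █
    (6,5)@(13, 11): e=[12,0,36] → █  [on edge]
    (7,5)@(15, 11): e=[20,-8,36] → ·
    (3,6)@(7, 13): e=[4,32,12] → █
    (4,6)@(9, 13): e=[12,24,12] → █
    (7,6)@(15, 13): e=[36,0,12] → █  [on edge]
    (3,7)@(7, 15): e=[20,40,-12] → ·
  covered (7 px):
    · · · · · · · ·
    · · · · · · · ·
    · · · · · · · ·
    · · · · · · · ·
    · · · · · · · ·
    · · · · · █ █ ·
    · · · █ █ █ █ █
    · · · · · · · ·
T1:
  2·area = 144
  edge (8, 0)→(14, 6): d=(6,6) inclusive
  edge (14, 6)→(0, 16): d=(-14,10) inclusive
  edge (0, 16)→(8, 0): d=(8,-16) inclusive
    (4,0)@(9, 1): e=[0,120,24] → █  [on edge]
    (5,0)@(11, 1): e=[-12,100,56] → ·
    (3,1)@(7, 3): e=[24,112,8] → █
    (5,1)@(11, 3): e=[0,72,72] → █  [on edge]
    (6,1)@(13, 3): e=[-12,52,104] → ·
    (3,2)@(7, 5): e=[36,84,24] → █
    (6,2)@(13, 5): e=[0,24,120] → █  [on edge]
    (7,2)@(15, 5): e=[-12,4,152] → ·
    (2,3)@(5, 7): e=[60,76,8] → █
    (6,3)@(13, 7): e=[12,-4,136] → ·
    (7,3)@(15, 7): e=[0,-24,168] → ·  [on edge]
    (2,4)@(5, 9): e=[72,48,24] → █
    (3,5)@(7, 11): e=[72,0,72] → █  [on edge]
  covered (20 px):
    · · · · █ · · ·
    · · · █ █ █ · ·
    · · · █ █ █ █ ·
    · · █ █ █ █ · ·
    · · █ █ █ · · ·
    · █ █ █ · · · ·
    · █ · · · · · ·
    █ · · · · · · ·
T2:
  2·area = 26  (B↔C swapped to make it positive)
  edge (16, 14)→(10, 6): d=(-6,-8) inclusive
  edge (10, 6)→(11, 3): d=(1,-3) inclusive
  edge (11, 3)→(16, 14): d=(5,11) inclusive
    (5,1)@(11, 3): e=[26,0,0] → █  [on edge]
    (6,1)@(13, 3): e=[42,6,-22] → ·
    (5,2)@(11, 5): e=[14,2,10] → █
    (6,2)@(13, 5): e=[30,8,-12] → ·
    (5,3)@(11, 7): e=[2,4,20] → █
    (6,3)@(13, 7): e=[18,10,-2] → ·
    (4,4)@(9, 9): e=[-26,0,52] → ·  [on edge]
    (5,4)@(11, 9): e=[-10,6,30] → ·
    (6,4)@(13, 9): e=[6,12,8] → █
    (7,4)@(15, 9): e=[22,18,-14] → ·
    (6,5)@(13, 11): e=[-6,14,18] → ·
    (3,7)@(7, 15): e=[-78,0,104] → ·  [on edge]
  covered (4 px):
    · · · · · · · ·
    · · · · · █ · ·
    · · · · · █ · ·
    · · · · · █ · ·
    · · · · · · █ ·
    · · · · · · · ·
    · · · · · · · ·
    · · · · · · · ·
T3:
  2·area = 4  (B↔C swapped to make it positive)
  edge (6, 14)→(3, 4): d=(-3,-10) inclusive
  edge (3, 4)→(4, 6): d=(1,2) inclusive
  edge (4, 6)→(6, 14): d=(2,8) inclusive
  covered (0 px):
    · · · · · · · ·
    · · · · · · · ·
    · · · · · · · ·
    · · · · · · · ·
    · · · · · · · ·
    · · · · · · · ·
    · · · · · · · ·
    · · · · · · · ·

Final: 31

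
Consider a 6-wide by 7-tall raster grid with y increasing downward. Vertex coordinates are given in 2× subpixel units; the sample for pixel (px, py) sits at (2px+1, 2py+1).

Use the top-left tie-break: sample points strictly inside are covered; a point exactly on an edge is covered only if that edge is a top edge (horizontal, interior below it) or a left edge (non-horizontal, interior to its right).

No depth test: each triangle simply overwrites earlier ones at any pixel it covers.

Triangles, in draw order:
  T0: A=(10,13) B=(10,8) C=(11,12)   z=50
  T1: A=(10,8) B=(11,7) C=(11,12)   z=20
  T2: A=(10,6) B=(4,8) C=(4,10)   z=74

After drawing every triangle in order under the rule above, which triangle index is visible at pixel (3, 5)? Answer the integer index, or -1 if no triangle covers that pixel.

T0:
  2·area = 5
  edge (10, 13)→(10, 8): d=(0,-5) top-left  bias=+0
  edge (10, 8)→(11, 12): d=(1,4) right/bottom  bias=-1
  edge (11, 12)→(10, 13): d=(-1,1) right/bottom  bias=-1
  covered (0 px):
    . . . . . .
    . . . . . .
    . . . . . .
    . . . . . .
    . . . . . .
    . . . . . .
    . . . . . .
T1:
  2·area = 5
  edge (10, 8)→(11, 7): d=(1,-1) top-left  bias=+0
  edge (11, 7)→(11, 12): d=(0,5) right/bottom  bias=-1
  edge (11, 12)→(10, 8): d=(-1,-4) top-left  bias=+0
    (5,0)@(11, 1): e=[-6,0,11] → .  [on edge]
    (5,1)@(11, 3): e=[-4,0,9] → .  [on edge]
    (5,2)@(11, 5): e=[-2,0,7] → .  [on edge]
    (5,3)@(11, 7): e=[0,0,5] → .  [on edge]
    (4,4)@(9, 9): e=[0,10,-5] → .  [on edge]
    (5,4)@(11, 9): e=[2,0,3] → .  [on edge]
    (3,5)@(7, 11): e=[0,20,-15] → .  [on edge]
    (5,5)@(11, 11): e=[4,0,1] → .  [on edge]
    (2,6)@(5, 13): e=[0,30,-25] → .  [on edge]
    (5,6)@(11, 13): e=[6,0,-1] → .  [on edge]
  covered (0 px):
    . . . . . .
    . . . . . .
    . . . . . .
    . . . . . .
    . . . . . .
    . . . . . .
    . . . . . .
T2:
  2·area = 12  (B↔C swapped to make it positive)
  edge (10, 6)→(4, 10): d=(-6,4) right/bottom  bias=-1
  edge (4, 10)→(4, 8): d=(0,-2) top-left  bias=+0
  edge (4, 8)→(10, 6): d=(6,-2) top-left  bias=+0
    (3,3)@(7, 7): e=[6,6,0] → X  [on edge]
    (4,3)@(9, 7): e=[-2,10,4] → .
    (0,4)@(1, 9): e=[18,-6,0] → .  [on edge]
    (2,4)@(5, 9): e=[2,2,8] → X
    (3,4)@(7, 9): e=[-6,6,12] → .
    (2,5)@(5, 11): e=[-10,2,20] → .
  covered (2 px):
    . . . . . .
    . . . . . .
    . . . . . .
    . . . X . .
    . . X . . .
    . . . . . .
    . . . . . .

Z-buffer (winner per pixel, '.' = empty):
  . . . . . .
  . . . . . .
  . . . . . .
  . . . 2 . .
  . . 2 . . .
  . . . . . .
  . . . . . .

Result: -1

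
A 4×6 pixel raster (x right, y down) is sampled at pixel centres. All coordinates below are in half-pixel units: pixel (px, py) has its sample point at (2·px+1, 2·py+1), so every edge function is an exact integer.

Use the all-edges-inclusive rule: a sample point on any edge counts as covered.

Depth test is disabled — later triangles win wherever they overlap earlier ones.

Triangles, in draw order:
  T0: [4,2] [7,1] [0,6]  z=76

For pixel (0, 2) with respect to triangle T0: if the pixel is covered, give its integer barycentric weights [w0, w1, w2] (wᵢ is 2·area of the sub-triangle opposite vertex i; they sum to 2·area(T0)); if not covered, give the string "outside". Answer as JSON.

T0:
  2·area = 8
  edge (4, 2)→(7, 1): d=(3,-1) inclusive
  edge (7, 1)→(0, 6): d=(-7,5) inclusive
  edge (0, 6)→(4, 2): d=(4,-4) inclusive
    (2,0)@(5, 1): e=[-2,10,0] → .  [on edge]
    (3,0)@(7, 1): e=[0,0,8] → X  [on edge]
    (0,1)@(1, 3): e=[0,16,-8] → .  [on edge]
    (1,1)@(3, 3): e=[2,6,0] → X  [on edge]
    (2,1)@(5, 3): e=[4,-4,8] → .
    (3,1)@(7, 3): e=[6,-14,16] → .
    (0,2)@(1, 5): e=[6,2,0] → X  [on edge]
    (1,2)@(3, 5): e=[8,-8,8] → .
    (0,3)@(1, 7): e=[12,-12,8] → .
  covered (3 px):
    . . . X
    . X . .
    X . . .
    . . . .
    . . . .
    . . . .

Result: [2,0,6]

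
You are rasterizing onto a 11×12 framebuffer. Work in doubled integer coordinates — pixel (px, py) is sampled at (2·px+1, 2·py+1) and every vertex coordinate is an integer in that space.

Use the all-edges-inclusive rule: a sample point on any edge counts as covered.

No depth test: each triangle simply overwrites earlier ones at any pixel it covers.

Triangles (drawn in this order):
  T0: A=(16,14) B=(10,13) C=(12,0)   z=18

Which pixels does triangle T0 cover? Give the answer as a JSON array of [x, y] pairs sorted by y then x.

T0:
  2·area = 80
  edge (16, 14)→(10, 13): d=(-6,-1) inclusive
  edge (10, 13)→(12, 0): d=(2,-13) inclusive
  edge (12, 0)→(16, 14): d=(4,14) inclusive
    (6,2)@(13, 5): e=[51,23,6] → █
    (7,2)@(15, 5): e=[53,49,-22] → ·
    (5,3)@(11, 7): e=[37,1,42] → █
    (7,3)@(15, 7): e=[41,53,-14] → ·
    (5,4)@(11, 9): e=[25,5,50] → █
    (7,4)@(15, 9): e=[29,57,-6] → ·
    (5,5)@(11, 11): e=[13,9,58] → █
    (7,5)@(15, 11): e=[17,61,2] → █
    (8,5)@(17, 11): e=[19,87,-26] → ·
    (5,6)@(11, 13): e=[1,13,66] → █
    (8,6)@(17, 13): e=[7,91,-18] → ·
    (5,7)@(11, 15): e=[-11,17,74] → ·
  covered (11 px):
    · · · · · · · · · · ·
    · · · · · · · · · · ·
    · · · · · · █ · · · ·
    · · · · · █ █ · · · ·
    · · · · · █ █ · · · ·
    · · · · · █ █ █ · · ·
    · · · · · █ █ █ · · ·
    · · · · · · · · · · ·
    · · · · · · · · · · ·
    · · · · · · · · · · ·
    · · · · · · · · · · ·
    · · · · · · · · · · ·

Answer: [[6,2],[5,3],[6,3],[5,4],[6,4],[5,5],[6,5],[7,5],[5,6],[6,6],[7,6]]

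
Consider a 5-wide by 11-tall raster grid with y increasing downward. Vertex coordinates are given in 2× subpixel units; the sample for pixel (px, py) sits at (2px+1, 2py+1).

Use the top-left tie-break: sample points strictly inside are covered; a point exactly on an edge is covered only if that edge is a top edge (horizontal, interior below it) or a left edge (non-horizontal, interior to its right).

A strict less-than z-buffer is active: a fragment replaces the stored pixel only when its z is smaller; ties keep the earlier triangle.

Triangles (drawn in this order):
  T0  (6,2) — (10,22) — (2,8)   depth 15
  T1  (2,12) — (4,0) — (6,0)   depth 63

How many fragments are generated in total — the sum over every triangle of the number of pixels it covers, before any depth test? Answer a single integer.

T0:
  2·area = 104
  edge (6, 2)→(10, 22): d=(4,20) right/bottom  bias=-1
  edge (10, 22)→(2, 8): d=(-8,-14) top-left  bias=+0
  edge (2, 8)→(6, 2): d=(4,-6) top-left  bias=+0
    (2,2)@(5, 5): e=[32,66,6] → X
    (3,2)@(7, 5): e=[-8,94,18] → .
    (1,3)@(3, 7): e=[80,22,2] → X
    (3,3)@(7, 7): e=[0,78,26] → .  [on edge]
    (1,4)@(3, 9): e=[88,6,10] → X
    (3,4)@(7, 9): e=[8,62,34] → X
    (4,4)@(9, 9): e=[-32,90,46] → .
    (1,5)@(3, 11): e=[96,-10,18] → .
    (2,5)@(5, 11): e=[56,18,30] → X
    (4,5)@(9, 11): e=[-24,74,54] → .
    (2,6)@(5, 13): e=[64,2,38] → X
    (4,6)@(9, 13): e=[-16,58,62] → .
    (4,8)@(9, 17): e=[0,26,78] → .  [on edge]
  covered (12 px):
    . . . . .
    . . . . .
    . . X . .
    . X X . .
    . X X X .
    . . X X .
    . . X X .
    . . . X .
    . . . . .
    . . . . X
    . . . . .
T1:
  2·area = 24
  edge (2, 12)→(4, 0): d=(2,-12) top-left  bias=+0
  edge (4, 0)→(6, 0): d=(2,0) top-left  bias=+0
  edge (6, 0)→(2, 12): d=(-4,12) right/bottom  bias=-1
    (2,0)@(5, 1): e=[14,2,8] → X
    (3,0)@(7, 1): e=[38,2,-16] → .
    (2,1)@(5, 3): e=[18,6,0] → .  [on edge]
    (1,3)@(3, 7): e=[2,14,8] → X
    (2,3)@(5, 7): e=[26,14,-16] → .
    (1,4)@(3, 9): e=[6,18,0] → .  [on edge]
    (0,7)@(1, 15): e=[-6,30,0] → .  [on edge]
  covered (2 px):
    . . X . .
    . . . . .
    . . . . .
    . X . . .
    . . . . .
    . . . . .
    . . . . .
    . . . . .
    . . . . .
    . . . . .
    . . . . .

Answer: 14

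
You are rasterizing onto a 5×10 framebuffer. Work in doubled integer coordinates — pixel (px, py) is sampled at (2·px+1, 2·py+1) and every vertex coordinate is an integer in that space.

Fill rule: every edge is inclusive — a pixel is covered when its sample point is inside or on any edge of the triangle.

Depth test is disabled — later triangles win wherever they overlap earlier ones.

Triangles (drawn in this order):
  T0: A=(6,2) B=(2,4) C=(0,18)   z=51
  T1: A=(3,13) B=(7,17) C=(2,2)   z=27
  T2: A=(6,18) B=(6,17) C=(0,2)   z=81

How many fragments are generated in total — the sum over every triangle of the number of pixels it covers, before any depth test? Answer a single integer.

T0:
  2·area = 52  (B↔C swapped to make it positive)
  edge (6, 2)→(0, 18): d=(-6,16) inclusive
  edge (0, 18)→(2, 4): d=(2,-14) inclusive
  edge (2, 4)→(6, 2): d=(4,-2) inclusive
    (2,1)@(5, 3): e=[10,40,2] → █
    (3,1)@(7, 3): e=[-22,68,6] → ·
    (1,2)@(3, 5): e=[30,16,6] → █
    (2,2)@(5, 5): e=[-2,44,10] → ·
    (1,3)@(3, 7): e=[18,20,14] → █
    (2,3)@(5, 7): e=[-14,48,18] → ·
    (1,4)@(3, 9): e=[6,24,22] → █
    (2,4)@(5, 9): e=[-26,52,26] → ·
    (0,5)@(1, 11): e=[26,0,26] → █  [on edge]
    (1,5)@(3, 11): e=[-6,28,30] → ·
    (0,6)@(1, 13): e=[14,4,34] → █
    (1,6)@(3, 13): e=[-18,32,38] → ·
  covered (7 px):
    · · · · ·
    · · █ · ·
    · █ · · ·
    · █ · · ·
    · █ · · ·
    █ · · · ·
    █ · · · ·
    █ · · · ·
    · · · · ·
    · · · · ·
T1:
  2·area = 40  (B↔C swapped to make it positive)
  edge (3, 13)→(2, 2): d=(-1,-11) inclusive
  edge (2, 2)→(7, 17): d=(5,15) inclusive
  edge (7, 17)→(3, 13): d=(-4,-4) inclusive
    (1,2)@(3, 5): e=[8,0,32] → █  [on edge]
    (2,2)@(5, 5): e=[30,-30,40] → ·
    (1,3)@(3, 7): e=[6,10,24] → █
    (2,3)@(5, 7): e=[28,-20,32] → ·
    (1,4)@(3, 9): e=[4,20,16] → █
    (2,4)@(5, 9): e=[26,-10,24] → ·
    (0,5)@(1, 11): e=[-20,60,0] → ·  [on edge]
    (1,5)@(3, 11): e=[2,30,8] → █
    (2,5)@(5, 11): e=[24,0,16] → █  [on edge]
    (3,5)@(7, 11): e=[46,-30,24] → ·
    (1,6)@(3, 13): e=[0,40,0] → █  [on edge]
    (3,6)@(7, 13): e=[44,-20,16] → ·
    (2,7)@(5, 15): e=[20,20,0] → █  [on edge]
    (3,8)@(7, 17): e=[40,0,0] → █  [on edge]
    (4,9)@(9, 19): e=[60,-20,0] → ·  [on edge]
  covered (9 px):
    · · · · ·
    · · · · ·
    · █ · · ·
    · █ · · ·
    · █ · · ·
    · █ █ · ·
    · █ █ · ·
    · · █ · ·
    · · · █ ·
    · · · · ·
T2:
  2·area = 6  (B↔C swapped to make it positive)
  edge (6, 18)→(0, 2): d=(-6,-16) inclusive
  edge (0, 2)→(6, 17): d=(6,15) inclusive
  edge (6, 17)→(6, 18): d=(0,1) inclusive
    (2,7)@(5, 15): e=[2,3,1] → █
    (3,7)@(7, 15): e=[34,-27,-1] → ·
    (2,8)@(5, 17): e=[-10,15,1] → ·
  covered (1 px):
    · · · · ·
    · · · · ·
    · · · · ·
    · · · · ·
    · · · · ·
    · · · · ·
    · · · · ·
    · · █ · ·
    · · · · ·
    · · · · ·

Result: 17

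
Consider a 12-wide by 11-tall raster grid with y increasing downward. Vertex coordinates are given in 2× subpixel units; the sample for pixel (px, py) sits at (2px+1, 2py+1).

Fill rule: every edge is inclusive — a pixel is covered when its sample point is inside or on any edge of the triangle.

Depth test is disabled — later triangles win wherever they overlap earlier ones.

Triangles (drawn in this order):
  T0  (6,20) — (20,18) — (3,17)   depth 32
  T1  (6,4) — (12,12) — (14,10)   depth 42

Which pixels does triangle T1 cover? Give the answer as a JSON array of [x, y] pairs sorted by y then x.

T0:
  2·area = 48  (B↔C swapped to make it positive)
  edge (6, 20)→(3, 17): d=(-3,-3) inclusive
  edge (3, 17)→(20, 18): d=(17,1) inclusive
  edge (20, 18)→(6, 20): d=(-14,2) inclusive
    (0,7)@(1, 15): e=[0,-32,80] → ·  [on edge]
    (1,8)@(3, 17): e=[0,0,48] → #  [on edge]
    (2,8)@(5, 17): e=[6,-2,44] → ·
    (1,9)@(3, 19): e=[-6,34,20] → ·
    (2,9)@(5, 19): e=[0,32,16] → #  [on edge]
    (3,9)@(7, 19): e=[6,30,12] → #
    (4,9)@(9, 19): e=[12,28,8] → #
    (5,9)@(11, 19): e=[18,26,4] → #
    (6,9)@(13, 19): e=[24,24,0] → #  [on edge]
    (7,9)@(15, 19): e=[30,22,-4] → ·
    (2,10)@(5, 21): e=[-6,66,-12] → ·
    (3,10)@(7, 21): e=[0,64,-16] → ·  [on edge]
  covered (6 px):
    · · · · · · · · · · · ·
    · · · · · · · · · · · ·
    · · · · · · · · · · · ·
    · · · · · · · · · · · ·
    · · · · · · · · · · · ·
    · · · · · · · · · · · ·
    · · · · · · · · · · · ·
    · · · · · · · · · · · ·
    · # · · · · · · · · · ·
    · · # # # # # · · · · ·
    · · · · · · · · · · · ·
T1:
  2·area = 28  (B↔C swapped to make it positive)
  edge (6, 4)→(14, 10): d=(8,6) inclusive
  edge (14, 10)→(12, 12): d=(-2,2) inclusive
  edge (12, 12)→(6, 4): d=(-6,-8) inclusive
    (11,0)@(23, 1): e=[-126,0,154] → ·  [on edge]
    (10,1)@(21, 3): e=[-98,0,126] → ·  [on edge]
    (3,2)@(7, 5): e=[2,24,2] → #
    (4,2)@(9, 5): e=[-10,20,18] → ·
    (9,2)@(19, 5): e=[-70,0,98] → ·  [on edge]
    (3,3)@(7, 7): e=[18,20,-10] → ·
    (4,3)@(9, 7): e=[6,16,6] → #
    (5,3)@(11, 7): e=[-6,12,22] → ·
    (8,3)@(17, 7): e=[-42,0,70] → ·  [on edge]
    (4,4)@(9, 9): e=[22,12,-6] → ·
    (5,4)@(11, 9): e=[10,8,10] → #
    (6,4)@(13, 9): e=[-2,4,26] → ·
    (7,4)@(15, 9): e=[-14,0,42] → ·  [on edge]
    (6,5)@(13, 11): e=[14,0,14] → #  [on edge]
    (5,6)@(11, 13): e=[42,0,-14] → ·  [on edge]
    (4,7)@(9, 15): e=[70,0,-42] → ·  [on edge]
    (3,8)@(7, 17): e=[98,0,-70] → ·  [on edge]
    (2,9)@(5, 19): e=[126,0,-98] → ·  [on edge]
    (1,10)@(3, 21): e=[154,0,-126] → ·  [on edge]
  covered (4 px):
    · · · · · · · · · · · ·
    · · · · · · · · · · · ·
    · · · # · · · · · · · ·
    · · · · # · · · · · · ·
    · · · · · # · · · · · ·
    · · · · · · # · · · · ·
    · · · · · · · · · · · ·
    · · · · · · · · · · · ·
    · · · · · · · · · · · ·
    · · · · · · · · · · · ·
    · · · · · · · · · · · ·

Answer: [[3,2],[4,3],[5,4],[6,5]]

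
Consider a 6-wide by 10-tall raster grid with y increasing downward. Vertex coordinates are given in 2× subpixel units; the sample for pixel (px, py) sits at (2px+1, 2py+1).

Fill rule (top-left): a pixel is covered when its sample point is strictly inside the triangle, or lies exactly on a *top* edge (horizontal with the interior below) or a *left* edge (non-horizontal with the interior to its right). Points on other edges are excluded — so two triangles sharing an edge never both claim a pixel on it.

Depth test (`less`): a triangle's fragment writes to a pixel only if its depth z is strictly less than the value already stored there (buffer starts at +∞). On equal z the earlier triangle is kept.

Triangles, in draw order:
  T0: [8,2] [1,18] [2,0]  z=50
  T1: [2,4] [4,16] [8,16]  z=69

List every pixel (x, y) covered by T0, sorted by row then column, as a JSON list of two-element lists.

T0:
  2·area = 110
  edge (8, 2)→(1, 18): d=(-7,16) right/bottom  bias=-1
  edge (1, 18)→(2, 0): d=(1,-18) top-left  bias=+0
  edge (2, 0)→(8, 2): d=(6,2) right/bottom  bias=-1
    (1,0)@(3, 1): e=[87,19,4] → █
    (2,0)@(5, 1): e=[55,55,0] → ·  [on edge]
    (1,1)@(3, 3): e=[73,21,16] → █
    (2,1)@(5, 3): e=[41,57,12] → █
    (3,1)@(7, 3): e=[9,93,8] → █
    (4,1)@(9, 3): e=[-23,129,4] → ·
    (5,1)@(11, 3): e=[-55,165,0] → ·  [on edge]
    (1,2)@(3, 5): e=[59,23,28] → █
    (3,2)@(7, 5): e=[-5,95,20] → ·
    (1,3)@(3, 7): e=[45,25,40] → █
    (3,3)@(7, 7): e=[-19,97,32] → ·
    (1,4)@(3, 9): e=[31,27,52] → █
  covered (11 px):
    · █ · · · ·
    · █ █ █ · ·
    · █ █ · · ·
    · █ █ · · ·
    · █ · · · ·
    · █ · · · ·
    · █ · · · ·
    · · · · · ·
    · · · · · ·
    · · · · · ·
T1:
  2·area = 48  (B↔C swapped to make it positive)
  edge (2, 4)→(8, 16): d=(6,12) right/bottom  bias=-1
  edge (8, 16)→(4, 16): d=(-4,0) right/bottom  bias=-1
  edge (4, 16)→(2, 4): d=(-2,-12) top-left  bias=+0
    (1,3)@(3, 7): e=[6,36,6] → █
    (2,3)@(5, 7): e=[-18,36,30] → ·
    (1,4)@(3, 9): e=[18,28,2] → █
    (2,4)@(5, 9): e=[-6,28,26] → ·
    (1,5)@(3, 11): e=[30,20,-2] → ·
    (2,5)@(5, 11): e=[6,20,22] → █
    (3,5)@(7, 11): e=[-18,20,46] → ·
    (2,6)@(5, 13): e=[18,12,18] → █
    (3,6)@(7, 13): e=[-6,12,42] → ·
    (2,7)@(5, 15): e=[30,4,14] → █
    (3,7)@(7, 15): e=[6,4,38] → █
    (4,7)@(9, 15): e=[-18,4,62] → ·
  covered (6 px):
    · · · · · ·
    · · · · · ·
    · · · · · ·
    · █ · · · ·
    · █ · · · ·
    · · █ · · ·
    · · █ · · ·
    · · █ █ · ·
    · · · · · ·
    · · · · · ·

Result: [[1,0],[1,1],[2,1],[3,1],[1,2],[2,2],[1,3],[2,3],[1,4],[1,5],[1,6]]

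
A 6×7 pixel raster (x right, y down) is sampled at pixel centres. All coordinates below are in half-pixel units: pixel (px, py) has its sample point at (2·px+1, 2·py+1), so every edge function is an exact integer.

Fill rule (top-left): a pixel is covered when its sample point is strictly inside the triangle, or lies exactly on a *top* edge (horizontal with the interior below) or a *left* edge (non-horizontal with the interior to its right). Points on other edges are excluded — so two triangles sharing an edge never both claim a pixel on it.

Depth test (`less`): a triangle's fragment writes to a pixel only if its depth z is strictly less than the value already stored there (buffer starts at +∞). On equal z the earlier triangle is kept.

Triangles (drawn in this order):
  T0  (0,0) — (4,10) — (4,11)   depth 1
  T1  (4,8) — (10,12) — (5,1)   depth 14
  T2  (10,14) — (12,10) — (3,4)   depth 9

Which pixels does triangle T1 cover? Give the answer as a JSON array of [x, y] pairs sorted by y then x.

T0:
  2·area = 4
  edge (0, 0)→(4, 10): d=(4,10) right/bottom  bias=-1
  edge (4, 10)→(4, 11): d=(0,1) right/bottom  bias=-1
  edge (4, 11)→(0, 0): d=(-4,-11) top-left  bias=+0
  covered (0 px):
    · · · · · ·
    · · · · · ·
    · · · · · ·
    · · · · · ·
    · · · · · ·
    · · · · · ·
    · · · · · ·
T1:
  2·area = 46  (B↔C swapped to make it positive)
  edge (4, 8)→(5, 1): d=(1,-7) top-left  bias=+0
  edge (5, 1)→(10, 12): d=(5,11) right/bottom  bias=-1
  edge (10, 12)→(4, 8): d=(-6,-4) top-left  bias=+0
    (2,0)@(5, 1): e=[0,0,46] → ·  [on edge]
    (2,1)@(5, 3): e=[2,10,34] → █
    (3,1)@(7, 3): e=[16,-12,42] → ·
    (2,2)@(5, 5): e=[4,20,22] → █
    (3,2)@(7, 5): e=[18,-2,30] → ·
    (2,3)@(5, 7): e=[6,30,10] → █
    (3,3)@(7, 7): e=[20,8,18] → █
    (4,3)@(9, 7): e=[34,-14,26] → ·
    (2,4)@(5, 9): e=[8,40,-2] → ·
    (3,4)@(7, 9): e=[22,18,6] → █
    (4,4)@(9, 9): e=[36,-4,14] → ·
    (3,5)@(7, 11): e=[24,28,-6] → ·
  covered (6 px):
    · · · · · ·
    · · █ · · ·
    · · █ · · ·
    · · █ █ · ·
    · · · █ · ·
    · · · · █ ·
    · · · · · ·
T2:
  2·area = 48  (B↔C swapped to make it positive)
  edge (10, 14)→(3, 4): d=(-7,-10) top-left  bias=+0
  edge (3, 4)→(12, 10): d=(9,6) right/bottom  bias=-1
  edge (12, 10)→(10, 14): d=(-2,4) right/bottom  bias=-1
    (3,3)@(7, 7): e=[19,3,26] → █
    (4,3)@(9, 7): e=[39,-9,18] → ·
    (3,4)@(7, 9): e=[5,21,22] → █
    (4,4)@(9, 9): e=[25,9,14] → █
    (5,4)@(11, 9): e=[45,-3,6] → ·
    (3,5)@(7, 11): e=[-9,39,18] → ·
    (4,5)@(9, 11): e=[11,27,10] → █
    (5,5)@(11, 11): e=[31,15,2] → █
    (4,6)@(9, 13): e=[-3,45,6] → ·
    (5,6)@(11, 13): e=[17,33,-2] → ·
  covered (5 px):
    · · · · · ·
    · · · · · ·
    · · · · · ·
    · · · █ · ·
    · · · █ █ ·
    · · · · █ █
    · · · · · ·

Answer: [[2,1],[2,2],[2,3],[3,3],[3,4],[4,5]]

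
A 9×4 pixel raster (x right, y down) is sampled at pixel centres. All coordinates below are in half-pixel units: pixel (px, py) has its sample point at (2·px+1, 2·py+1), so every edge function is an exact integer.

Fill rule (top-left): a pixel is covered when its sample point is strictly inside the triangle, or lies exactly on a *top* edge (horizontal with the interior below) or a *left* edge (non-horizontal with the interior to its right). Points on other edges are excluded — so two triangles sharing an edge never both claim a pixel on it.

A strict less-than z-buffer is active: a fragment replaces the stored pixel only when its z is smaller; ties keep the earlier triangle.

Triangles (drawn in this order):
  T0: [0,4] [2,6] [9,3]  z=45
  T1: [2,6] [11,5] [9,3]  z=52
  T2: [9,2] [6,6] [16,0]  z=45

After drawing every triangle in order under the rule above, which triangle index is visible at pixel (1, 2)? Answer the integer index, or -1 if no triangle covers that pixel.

T0:
  2·area = 20  (B↔C swapped to make it positive)
  edge (0, 4)→(9, 3): d=(9,-1) top-left  bias=+0
  edge (9, 3)→(2, 6): d=(-7,3) right/bottom  bias=-1
  edge (2, 6)→(0, 4): d=(-2,-2) top-left  bias=+0
    (4,1)@(9, 3): e=[0,0,20] → ·  [on edge]
    (0,2)@(1, 5): e=[10,10,0] → █  [on edge]
    (1,2)@(3, 5): e=[12,4,4] → █
    (2,2)@(5, 5): e=[14,-2,8] → ·
    (0,3)@(1, 7): e=[28,-4,-4] → ·
    (1,3)@(3, 7): e=[30,-10,0] → ·  [on edge]
  covered (2 px):
    · · · · · · · · ·
    · · · · · · · · ·
    █ █ · · · · · · ·
    · · · · · · · · ·
T1:
  2·area = 20  (B↔C swapped to make it positive)
  edge (2, 6)→(9, 3): d=(7,-3) top-left  bias=+0
  edge (9, 3)→(11, 5): d=(2,2) right/bottom  bias=-1
  edge (11, 5)→(2, 6): d=(-9,1) right/bottom  bias=-1
    (3,0)@(7, 1): e=[-20,0,40] → ·  [on edge]
    (4,1)@(9, 3): e=[0,0,20] → ·  [on edge]
    (2,2)@(5, 5): e=[2,12,6] → █
    (3,2)@(7, 5): e=[8,8,4] → █
    (4,2)@(9, 5): e=[14,4,2] → █
    (5,2)@(11, 5): e=[20,0,0] → ·  [on edge]
    (2,3)@(5, 7): e=[16,16,-12] → ·
    (3,3)@(7, 7): e=[22,12,-14] → ·
    (4,3)@(9, 7): e=[28,8,-16] → ·
    (6,3)@(13, 7): e=[40,0,-20] → ·  [on edge]
  covered (3 px):
    · · · · · · · · ·
    · · · · · · · · ·
    · · █ █ █ · · · ·
    · · · · · · · · ·
T2:
  2·area = 22  (B↔C swapped to make it positive)
  edge (9, 2)→(16, 0): d=(7,-2) top-left  bias=+0
  edge (16, 0)→(6, 6): d=(-10,6) right/bottom  bias=-1
  edge (6, 6)→(9, 2): d=(3,-4) top-left  bias=+0
    (6,0)@(13, 1): e=[1,8,13] → █
    (7,0)@(15, 1): e=[5,-4,21] → ·
    (4,1)@(9, 3): e=[7,12,3] → █
    (5,1)@(11, 3): e=[11,0,11] → ·  [on edge]
    (6,1)@(13, 3): e=[15,-12,19] → ·
    (3,2)@(7, 5): e=[17,4,1] → █
    (4,2)@(9, 5): e=[21,-8,9] → ·
    (3,3)@(7, 7): e=[31,-16,7] → ·
  covered (3 px):
    · · · · · · █ · ·
    · · · · █ · · · ·
    · · · █ · · · · ·
    · · · · · · · · ·

Z-buffer (winner per pixel, '.' = empty):
  . . . . . . 2 . .
  . . . . 2 . . . .
  0 0 1 2 1 . . . .
  . . . . . . . . .

Result: 0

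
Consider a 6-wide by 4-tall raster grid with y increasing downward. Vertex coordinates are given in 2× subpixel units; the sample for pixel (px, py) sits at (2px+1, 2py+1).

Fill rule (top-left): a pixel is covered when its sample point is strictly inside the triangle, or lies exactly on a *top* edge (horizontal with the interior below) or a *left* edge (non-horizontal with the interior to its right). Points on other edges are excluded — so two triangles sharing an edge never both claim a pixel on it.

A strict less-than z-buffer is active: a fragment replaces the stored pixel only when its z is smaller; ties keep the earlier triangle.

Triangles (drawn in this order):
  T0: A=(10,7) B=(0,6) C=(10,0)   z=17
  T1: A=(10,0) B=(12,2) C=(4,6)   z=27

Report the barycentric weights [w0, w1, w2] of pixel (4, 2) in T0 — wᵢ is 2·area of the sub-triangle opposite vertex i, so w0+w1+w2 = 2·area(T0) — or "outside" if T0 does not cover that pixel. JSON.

T0:
  2·area = 70
  edge (10, 7)→(0, 6): d=(-10,-1) top-left  bias=+0
  edge (0, 6)→(10, 0): d=(10,-6) top-left  bias=+0
  edge (10, 0)→(10, 7): d=(0,7) right/bottom  bias=-1
    (4,0)@(9, 1): e=[59,4,7] → █
    (5,0)@(11, 1): e=[61,16,-7] → ·
    (2,1)@(5, 3): e=[35,0,35] → █  [on edge]
    (3,1)@(7, 3): e=[37,12,21] → █
    (5,1)@(11, 3): e=[41,36,-7] → ·
    (1,2)@(3, 5): e=[13,8,49] → █
    (5,2)@(11, 5): e=[21,56,-7] → ·
    (1,3)@(3, 7): e=[-7,28,49] → ·
    (2,3)@(5, 7): e=[-5,40,35] → ·
    (3,3)@(7, 7): e=[-3,52,21] → ·
    (4,3)@(9, 7): e=[-1,64,7] → ·
  covered (8 px):
    · · · · █ ·
    · · █ █ █ ·
    · █ █ █ █ ·
    · · · · · ·
T1:
  2·area = 24
  edge (10, 0)→(12, 2): d=(2,2) right/bottom  bias=-1
  edge (12, 2)→(4, 6): d=(-8,4) right/bottom  bias=-1
  edge (4, 6)→(10, 0): d=(6,-6) top-left  bias=+0
    (4,0)@(9, 1): e=[4,20,0] → █  [on edge]
    (5,0)@(11, 1): e=[0,12,12] → ·  [on edge]
    (3,1)@(7, 3): e=[12,12,0] → █  [on edge]
    (5,1)@(11, 3): e=[4,-4,24] → ·
    (2,2)@(5, 5): e=[20,4,0] → █  [on edge]
    (3,2)@(7, 5): e=[16,-4,12] → ·
    (4,2)@(9, 5): e=[12,-12,24] → ·
    (1,3)@(3, 7): e=[28,-4,0] → ·  [on edge]
    (2,3)@(5, 7): e=[24,-12,12] → ·
  covered (4 px):
    · · · · █ ·
    · · · █ █ ·
    · · █ · · ·
    · · · · · ·

Result: [44,7,19]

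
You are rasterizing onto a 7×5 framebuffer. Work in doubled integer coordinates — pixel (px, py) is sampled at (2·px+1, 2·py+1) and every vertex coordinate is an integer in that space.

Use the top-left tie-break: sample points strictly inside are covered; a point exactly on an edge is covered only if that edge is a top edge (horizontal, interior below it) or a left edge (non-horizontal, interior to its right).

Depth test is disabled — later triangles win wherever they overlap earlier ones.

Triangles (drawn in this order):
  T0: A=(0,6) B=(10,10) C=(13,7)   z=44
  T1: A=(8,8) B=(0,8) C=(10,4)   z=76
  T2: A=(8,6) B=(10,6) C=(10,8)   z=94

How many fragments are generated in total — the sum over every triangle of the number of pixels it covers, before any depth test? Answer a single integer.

T0:
  2·area = 42  (B↔C swapped to make it positive)
  edge (0, 6)→(13, 7): d=(13,1) right/bottom  bias=-1
  edge (13, 7)→(10, 10): d=(-3,3) right/bottom  bias=-1
  edge (10, 10)→(0, 6): d=(-10,-4) top-left  bias=+0
    (1,3)@(3, 7): e=[10,30,2] → █
    (2,3)@(5, 7): e=[8,24,10] → █
    (3,3)@(7, 7): e=[6,18,18] → █
    (4,3)@(9, 7): e=[4,12,26] → █
    (5,3)@(11, 7): e=[2,6,34] → █
    (6,3)@(13, 7): e=[0,0,42] → ·  [on edge]
    (1,4)@(3, 9): e=[36,24,-18] → ·
    (2,4)@(5, 9): e=[34,18,-10] → ·
    (3,4)@(7, 9): e=[32,12,-2] → ·
    (4,4)@(9, 9): e=[30,6,6] → █
    (5,4)@(11, 9): e=[28,0,14] → ·  [on edge]
  covered (6 px):
    · · · · · · ·
    · · · · · · ·
    · · · · · · ·
    · █ █ █ █ █ ·
    · · · · █ · ·
T1:
  2·area = 32
  edge (8, 8)→(0, 8): d=(-8,0) right/bottom  bias=-1
  edge (0, 8)→(10, 4): d=(10,-4) top-left  bias=+0
  edge (10, 4)→(8, 8): d=(-2,4) right/bottom  bias=-1
    (4,2)@(9, 5): e=[24,6,2] → █
    (5,2)@(11, 5): e=[24,14,-6] → ·
    (1,3)@(3, 7): e=[8,2,22] → █
    (2,3)@(5, 7): e=[8,10,14] → █
    (3,3)@(7, 7): e=[8,18,6] → █
    (4,3)@(9, 7): e=[8,26,-2] → ·
    (1,4)@(3, 9): e=[-8,22,18] → ·
    (2,4)@(5, 9): e=[-8,30,10] → ·
    (3,4)@(7, 9): e=[-8,38,2] → ·
  covered (4 px):
    · · · · · · ·
    · · · · · · ·
    · · · · █ · ·
    · █ █ █ · · ·
    · · · · · · ·
T2:
  2·area = 4
  edge (8, 6)→(10, 6): d=(2,0) top-left  bias=+0
  edge (10, 6)→(10, 8): d=(0,2) right/bottom  bias=-1
  edge (10, 8)→(8, 6): d=(-2,-2) top-left  bias=+0
    (1,0)@(3, 1): e=[-10,14,0] → ·  [on edge]
    (2,1)@(5, 3): e=[-6,10,0] → ·  [on edge]
    (3,2)@(7, 5): e=[-2,6,0] → ·  [on edge]
    (4,3)@(9, 7): e=[2,2,0] → █  [on edge]
    (5,3)@(11, 7): e=[2,-2,4] → ·
    (4,4)@(9, 9): e=[6,2,-4] → ·
    (5,4)@(11, 9): e=[6,-2,0] → ·  [on edge]
  covered (1 px):
    · · · · · · ·
    · · · · · · ·
    · · · · · · ·
    · · · · █ · ·
    · · · · · · ·

Result: 11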